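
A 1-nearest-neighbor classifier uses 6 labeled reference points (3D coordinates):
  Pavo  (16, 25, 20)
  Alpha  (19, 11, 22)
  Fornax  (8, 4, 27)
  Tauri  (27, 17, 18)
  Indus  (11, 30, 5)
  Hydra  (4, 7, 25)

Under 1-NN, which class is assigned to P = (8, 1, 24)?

Fornax

Squared Euclidean distances:
d²(P, Pavo) = (8−16)² + (1−25)² + (24−20)² = 64 + 576 + 16 = 656
d²(P, Alpha) = (8−19)² + (1−11)² + (24−22)² = 121 + 100 + 4 = 225
d²(P, Fornax) = (8−8)² + (1−4)² + (24−27)² = 0 + 9 + 9 = 18
d²(P, Tauri) = (8−27)² + (1−17)² + (24−18)² = 361 + 256 + 36 = 653
d²(P, Indus) = (8−11)² + (1−30)² + (24−5)² = 9 + 841 + 361 = 1211
d²(P, Hydra) = (8−4)² + (1−7)² + (24−25)² = 16 + 36 + 1 = 53
The smallest is to Fornax, so P lies in the Voronoi region of Fornax.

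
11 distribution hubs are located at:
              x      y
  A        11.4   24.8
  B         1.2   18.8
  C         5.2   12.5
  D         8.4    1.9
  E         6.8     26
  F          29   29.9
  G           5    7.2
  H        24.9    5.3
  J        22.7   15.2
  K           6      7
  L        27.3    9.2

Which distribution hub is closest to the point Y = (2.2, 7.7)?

Since √ is increasing, it suffices to compare squared distances:
|YA|² = 84.64 + 292.41 = 377.05
|YB|² = 1 + 123.21 = 124.21
|YC|² = 9 + 23.04 = 32.04
|YD|² = 38.44 + 33.64 = 72.08
|YE|² = 21.16 + 334.89 = 356.05
|YF|² = 718.24 + 492.84 = 1211.08
|YG|² = 7.84 + 0.25 = 8.09
|YH|² = 515.29 + 5.76 = 521.05
|YJ|² = 420.25 + 56.25 = 476.5
|YK|² = 14.44 + 0.49 = 14.93
|YL|² = 630.01 + 2.25 = 632.26
G is nearest.

G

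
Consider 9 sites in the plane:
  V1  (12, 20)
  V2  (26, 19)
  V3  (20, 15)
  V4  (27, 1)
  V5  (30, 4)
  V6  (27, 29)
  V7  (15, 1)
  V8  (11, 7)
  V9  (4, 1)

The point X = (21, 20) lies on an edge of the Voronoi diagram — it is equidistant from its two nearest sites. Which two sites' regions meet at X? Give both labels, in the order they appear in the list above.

V2 and V3

Squared distances from X to each site:
|XV1|² = (21−12)² + (20−20)² = 81 + 0 = 81
|XV2|² = (21−26)² + (20−19)² = 25 + 1 = 26
|XV3|² = (21−20)² + (20−15)² = 1 + 25 = 26
|XV4|² = (21−27)² + (20−1)² = 36 + 361 = 397
|XV5|² = (21−30)² + (20−4)² = 81 + 256 = 337
|XV6|² = (21−27)² + (20−29)² = 36 + 81 = 117
|XV7|² = (21−15)² + (20−1)² = 36 + 361 = 397
|XV8|² = (21−11)² + (20−7)² = 100 + 169 = 269
|XV9|² = (21−4)² + (20−1)² = 289 + 361 = 650
X is equidistant from V2 and V3 (both at squared distance 26), and every other site is strictly farther — so X lies on the V2–V3 Voronoi edge.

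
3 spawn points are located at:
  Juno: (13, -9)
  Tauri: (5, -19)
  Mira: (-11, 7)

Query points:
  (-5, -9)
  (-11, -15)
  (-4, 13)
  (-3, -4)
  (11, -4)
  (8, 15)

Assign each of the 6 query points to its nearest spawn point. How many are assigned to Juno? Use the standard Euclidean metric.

(-5, -9) — d² to each: Juno:324, Tauri:200, Mira:292 → nearest is Tauri
(-11, -15) — d² to each: Juno:612, Tauri:272, Mira:484 → nearest is Tauri
(-4, 13) — d² to each: Juno:773, Tauri:1105, Mira:85 → nearest is Mira
(-3, -4) — d² to each: Juno:281, Tauri:289, Mira:185 → nearest is Mira
(11, -4) — d² to each: Juno:29, Tauri:261, Mira:605 → nearest is Juno
(8, 15) — d² to each: Juno:601, Tauri:1165, Mira:425 → nearest is Mira
1 of the 6 points has Juno as nearest.

1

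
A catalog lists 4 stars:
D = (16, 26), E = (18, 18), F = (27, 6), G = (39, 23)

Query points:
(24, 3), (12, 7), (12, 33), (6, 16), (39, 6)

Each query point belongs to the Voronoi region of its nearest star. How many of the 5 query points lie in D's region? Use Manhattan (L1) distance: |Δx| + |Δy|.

(24, 3) — d to each: D:31, E:21, F:6, G:35 → nearest is F
(12, 7) — d to each: D:23, E:17, F:16, G:43 → nearest is F
(12, 33) — d to each: D:11, E:21, F:42, G:37 → nearest is D
(6, 16) — d to each: D:20, E:14, F:31, G:40 → nearest is E
(39, 6) — d to each: D:43, E:33, F:12, G:17 → nearest is F
1 of the 5 points has D as nearest.

1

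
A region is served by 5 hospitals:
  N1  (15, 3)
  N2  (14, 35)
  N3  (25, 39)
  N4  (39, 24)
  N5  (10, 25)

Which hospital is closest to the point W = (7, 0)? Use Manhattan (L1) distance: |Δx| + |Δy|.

d(W,N1) = |7−15| + |0−3| = 8 + 3 = 11
d(W,N2) = |7−14| + |0−35| = 7 + 35 = 42
d(W,N3) = |7−25| + |0−39| = 18 + 39 = 57
d(W,N4) = |7−39| + |0−24| = 32 + 24 = 56
d(W,N5) = |7−10| + |0−25| = 3 + 25 = 28
N1 is nearest.

N1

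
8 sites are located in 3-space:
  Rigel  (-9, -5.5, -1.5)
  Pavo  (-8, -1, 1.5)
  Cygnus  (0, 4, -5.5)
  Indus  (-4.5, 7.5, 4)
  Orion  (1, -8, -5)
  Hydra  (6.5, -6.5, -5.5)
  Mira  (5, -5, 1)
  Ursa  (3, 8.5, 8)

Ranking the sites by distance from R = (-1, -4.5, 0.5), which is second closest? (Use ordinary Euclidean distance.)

Since √ is increasing, it suffices to compare squared distances:
d²(R, Rigel) = (-1−(-9))² + (-4.5−(-5.5))² + (0.5−(-1.5))² = 64 + 1 + 4 = 69
d²(R, Pavo) = (-1−(-8))² + (-4.5−(-1))² + (0.5−1.5)² = 49 + 12.25 + 1 = 62.25
d²(R, Cygnus) = (-1−0)² + (-4.5−4)² + (0.5−(-5.5))² = 1 + 72.25 + 36 = 109.25
d²(R, Indus) = (-1−(-4.5))² + (-4.5−7.5)² + (0.5−4)² = 12.25 + 144 + 12.25 = 168.5
d²(R, Orion) = (-1−1)² + (-4.5−(-8))² + (0.5−(-5))² = 4 + 12.25 + 30.25 = 46.5
d²(R, Hydra) = (-1−6.5)² + (-4.5−(-6.5))² + (0.5−(-5.5))² = 56.25 + 4 + 36 = 96.25
d²(R, Mira) = (-1−5)² + (-4.5−(-5))² + (0.5−1)² = 36 + 0.25 + 0.25 = 36.5
d²(R, Ursa) = (-1−3)² + (-4.5−8.5)² + (0.5−8)² = 16 + 169 + 56.25 = 241.25
Sorted ascending: Mira, Orion, Pavo, … — the second-nearest is Orion.

Orion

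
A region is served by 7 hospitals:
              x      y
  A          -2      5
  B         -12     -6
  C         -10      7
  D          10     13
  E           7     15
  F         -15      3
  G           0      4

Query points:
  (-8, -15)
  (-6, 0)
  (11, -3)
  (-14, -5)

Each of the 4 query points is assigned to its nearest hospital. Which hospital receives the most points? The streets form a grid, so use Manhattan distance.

B

(-8, -15) — d to each: A:26, B:13, C:24, D:46, E:45, F:25, G:27 → nearest is B
(-6, 0) — d to each: A:9, B:12, C:11, D:29, E:28, F:12, G:10 → nearest is A
(11, -3) — d to each: A:21, B:26, C:31, D:17, E:22, F:32, G:18 → nearest is D
(-14, -5) — d to each: A:22, B:3, C:16, D:42, E:41, F:9, G:23 → nearest is B
Tally — A:1, B:2, D:1. B captures the most (2).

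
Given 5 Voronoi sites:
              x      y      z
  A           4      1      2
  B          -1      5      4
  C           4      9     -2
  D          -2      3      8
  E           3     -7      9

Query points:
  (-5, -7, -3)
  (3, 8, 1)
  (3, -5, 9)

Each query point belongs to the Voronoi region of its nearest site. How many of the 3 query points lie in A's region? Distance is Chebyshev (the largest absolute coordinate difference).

(-5, -7, -3) — d to each: A:9, B:12, C:16, D:11, E:12 → nearest is A
(3, 8, 1) — d to each: A:7, B:4, C:3, D:7, E:15 → nearest is C
(3, -5, 9) — d to each: A:7, B:10, C:14, D:8, E:2 → nearest is E
1 of the 3 points has A as nearest.

1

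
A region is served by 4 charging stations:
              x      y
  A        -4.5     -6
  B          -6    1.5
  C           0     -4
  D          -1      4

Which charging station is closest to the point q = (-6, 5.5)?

Since √ is increasing, it suffices to compare squared distances:
|qA|² = (-6−(-4.5))² + (5.5−(-6))² = 2.25 + 132.25 = 134.5
|qB|² = (-6−(-6))² + (5.5−1.5)² = 0 + 16 = 16
|qC|² = (-6−0)² + (5.5−(-4))² = 36 + 90.25 = 126.25
|qD|² = (-6−(-1))² + (5.5−4)² = 25 + 2.25 = 27.25
B is nearest.

B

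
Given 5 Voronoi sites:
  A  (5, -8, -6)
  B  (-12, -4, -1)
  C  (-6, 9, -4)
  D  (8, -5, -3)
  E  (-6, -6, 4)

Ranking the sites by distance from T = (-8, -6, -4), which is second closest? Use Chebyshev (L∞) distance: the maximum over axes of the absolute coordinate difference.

E

d(T,A) = max(13, 2, 2) = 13
d(T,B) = max(4, 2, 3) = 4
d(T,C) = max(2, 15, 0) = 15
d(T,D) = max(16, 1, 1) = 16
d(T,E) = max(2, 0, 8) = 8
Sorted ascending: B, E, A, … — the second-nearest is E.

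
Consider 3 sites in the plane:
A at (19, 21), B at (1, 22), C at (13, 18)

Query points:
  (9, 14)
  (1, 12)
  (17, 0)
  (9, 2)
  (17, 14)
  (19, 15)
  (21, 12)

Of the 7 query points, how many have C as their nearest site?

4

(9, 14) — d² to each: A:149, B:128, C:32 → nearest is C
(1, 12) — d² to each: A:405, B:100, C:180 → nearest is B
(17, 0) — d² to each: A:445, B:740, C:340 → nearest is C
(9, 2) — d² to each: A:461, B:464, C:272 → nearest is C
(17, 14) — d² to each: A:53, B:320, C:32 → nearest is C
(19, 15) — d² to each: A:36, B:373, C:45 → nearest is A
(21, 12) — d² to each: A:85, B:500, C:100 → nearest is A
4 of the 7 points have C as nearest.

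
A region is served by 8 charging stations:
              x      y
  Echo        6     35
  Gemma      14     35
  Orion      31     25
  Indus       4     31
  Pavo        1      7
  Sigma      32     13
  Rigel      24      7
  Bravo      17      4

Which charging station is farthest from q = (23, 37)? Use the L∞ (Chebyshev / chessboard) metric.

Bravo

d(q, Echo) = max(17, 2) = 17
d(q, Gemma) = max(9, 2) = 9
d(q, Orion) = max(8, 12) = 12
d(q, Indus) = max(19, 6) = 19
d(q, Pavo) = max(22, 30) = 30
d(q, Sigma) = max(9, 24) = 24
d(q, Rigel) = max(1, 30) = 30
d(q, Bravo) = max(6, 33) = 33
The largest is to Bravo.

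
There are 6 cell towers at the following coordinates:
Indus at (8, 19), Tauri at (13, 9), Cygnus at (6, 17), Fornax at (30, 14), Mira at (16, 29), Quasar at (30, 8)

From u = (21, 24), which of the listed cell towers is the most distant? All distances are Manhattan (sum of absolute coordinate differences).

d(u, Indus) = |21−8| + |24−19| = 13 + 5 = 18
d(u, Tauri) = |21−13| + |24−9| = 8 + 15 = 23
d(u, Cygnus) = |21−6| + |24−17| = 15 + 7 = 22
d(u, Fornax) = |21−30| + |24−14| = 9 + 10 = 19
d(u, Mira) = |21−16| + |24−29| = 5 + 5 = 10
d(u, Quasar) = |21−30| + |24−8| = 9 + 16 = 25
The largest is to Quasar.

Quasar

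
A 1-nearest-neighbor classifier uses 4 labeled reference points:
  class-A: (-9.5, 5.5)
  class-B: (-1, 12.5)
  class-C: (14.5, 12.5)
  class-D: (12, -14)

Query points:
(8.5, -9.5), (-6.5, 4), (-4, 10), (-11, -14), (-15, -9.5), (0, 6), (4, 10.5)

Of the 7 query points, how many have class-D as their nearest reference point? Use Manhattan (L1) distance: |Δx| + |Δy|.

(8.5, -9.5) — d to each: class-A:33, class-B:31.5, class-C:28, class-D:8 → nearest is class-D
(-6.5, 4) — d to each: class-A:4.5, class-B:14, class-C:29.5, class-D:36.5 → nearest is class-A
(-4, 10) — d to each: class-A:10, class-B:5.5, class-C:21, class-D:40 → nearest is class-B
(-11, -14) — d to each: class-A:21, class-B:36.5, class-C:52, class-D:23 → nearest is class-A
(-15, -9.5) — d to each: class-A:20.5, class-B:36, class-C:51.5, class-D:31.5 → nearest is class-A
(0, 6) — d to each: class-A:10, class-B:7.5, class-C:21, class-D:32 → nearest is class-B
(4, 10.5) — d to each: class-A:18.5, class-B:7, class-C:12.5, class-D:32.5 → nearest is class-B
1 of the 7 points has class-D as nearest.

1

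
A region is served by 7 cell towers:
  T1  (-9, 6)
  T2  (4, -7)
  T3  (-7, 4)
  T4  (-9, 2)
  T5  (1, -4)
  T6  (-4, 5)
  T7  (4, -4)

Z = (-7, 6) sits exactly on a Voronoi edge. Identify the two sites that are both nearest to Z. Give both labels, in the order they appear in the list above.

T1 and T3

Squared distances from Z to each site:
|ZT1|² = (-7−(-9))² + (6−6)² = 4 + 0 = 4
|ZT2|² = (-7−4)² + (6−(-7))² = 121 + 169 = 290
|ZT3|² = (-7−(-7))² + (6−4)² = 0 + 4 = 4
|ZT4|² = (-7−(-9))² + (6−2)² = 4 + 16 = 20
|ZT5|² = (-7−1)² + (6−(-4))² = 64 + 100 = 164
|ZT6|² = (-7−(-4))² + (6−5)² = 9 + 1 = 10
|ZT7|² = (-7−4)² + (6−(-4))² = 121 + 100 = 221
Z is equidistant from T1 and T3 (both at squared distance 4), and every other site is strictly farther — so Z lies on the T1–T3 Voronoi edge.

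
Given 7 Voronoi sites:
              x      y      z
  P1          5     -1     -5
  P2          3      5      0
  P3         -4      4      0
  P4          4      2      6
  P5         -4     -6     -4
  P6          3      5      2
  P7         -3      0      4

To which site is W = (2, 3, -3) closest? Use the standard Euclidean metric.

P2

Compare squared distances (the ordering matches that of the actual distances):
|WP1|² = (2−5)² + (3−(-1))² + (-3−(-5))² = 9 + 16 + 4 = 29
|WP2|² = (2−3)² + (3−5)² + (-3−0)² = 1 + 4 + 9 = 14
|WP3|² = (2−(-4))² + (3−4)² + (-3−0)² = 36 + 1 + 9 = 46
|WP4|² = (2−4)² + (3−2)² + (-3−6)² = 4 + 1 + 81 = 86
|WP5|² = (2−(-4))² + (3−(-6))² + (-3−(-4))² = 36 + 81 + 1 = 118
|WP6|² = (2−3)² + (3−5)² + (-3−2)² = 1 + 4 + 25 = 30
|WP7|² = (2−(-3))² + (3−0)² + (-3−4)² = 25 + 9 + 49 = 83
Minimum is at P2.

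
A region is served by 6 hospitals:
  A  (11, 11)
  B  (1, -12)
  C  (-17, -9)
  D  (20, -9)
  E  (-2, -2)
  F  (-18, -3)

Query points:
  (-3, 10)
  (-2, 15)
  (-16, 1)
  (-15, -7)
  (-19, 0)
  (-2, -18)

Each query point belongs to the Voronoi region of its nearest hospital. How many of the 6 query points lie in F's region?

2

(-3, 10) — d² to each: A:197, B:500, C:557, D:890, E:145, F:394 → nearest is E
(-2, 15) — d² to each: A:185, B:738, C:801, D:1060, E:289, F:580 → nearest is A
(-16, 1) — d² to each: A:829, B:458, C:101, D:1396, E:205, F:20 → nearest is F
(-15, -7) — d² to each: A:1000, B:281, C:8, D:1229, E:194, F:25 → nearest is C
(-19, 0) — d² to each: A:1021, B:544, C:85, D:1602, E:293, F:10 → nearest is F
(-2, -18) — d² to each: A:1010, B:45, C:306, D:565, E:256, F:481 → nearest is B
2 of the 6 points have F as nearest.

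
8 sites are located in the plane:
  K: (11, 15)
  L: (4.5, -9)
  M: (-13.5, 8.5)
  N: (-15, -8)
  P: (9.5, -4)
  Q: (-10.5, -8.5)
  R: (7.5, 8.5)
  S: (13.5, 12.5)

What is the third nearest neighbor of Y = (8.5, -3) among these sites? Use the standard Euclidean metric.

R

Squared Euclidean distances:
|YK|² = (8.5−11)² + (-3−15)² = 6.25 + 324 = 330.25
|YL|² = (8.5−4.5)² + (-3−(-9))² = 16 + 36 = 52
|YM|² = (8.5−(-13.5))² + (-3−8.5)² = 484 + 132.25 = 616.25
|YN|² = (8.5−(-15))² + (-3−(-8))² = 552.25 + 25 = 577.25
|YP|² = (8.5−9.5)² + (-3−(-4))² = 1 + 1 = 2
|YQ|² = (8.5−(-10.5))² + (-3−(-8.5))² = 361 + 30.25 = 391.25
|YR|² = (8.5−7.5)² + (-3−8.5)² = 1 + 132.25 = 133.25
|YS|² = (8.5−13.5)² + (-3−12.5)² = 25 + 240.25 = 265.25
Sorted ascending: P, L, R, S, … — the third-nearest is R.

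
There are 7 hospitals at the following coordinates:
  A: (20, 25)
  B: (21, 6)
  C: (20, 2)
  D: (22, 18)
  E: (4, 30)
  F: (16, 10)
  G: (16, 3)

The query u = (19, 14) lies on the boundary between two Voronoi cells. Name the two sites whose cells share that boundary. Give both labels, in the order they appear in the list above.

D and F

Squared distances from u to each site:
|uA|² = (19−20)² + (14−25)² = 1 + 121 = 122
|uB|² = (19−21)² + (14−6)² = 4 + 64 = 68
|uC|² = (19−20)² + (14−2)² = 1 + 144 = 145
|uD|² = (19−22)² + (14−18)² = 9 + 16 = 25
|uE|² = (19−4)² + (14−30)² = 225 + 256 = 481
|uF|² = (19−16)² + (14−10)² = 9 + 16 = 25
|uG|² = (19−16)² + (14−3)² = 9 + 121 = 130
u is equidistant from D and F (both at squared distance 25), and every other site is strictly farther — so u lies on the D–F Voronoi edge.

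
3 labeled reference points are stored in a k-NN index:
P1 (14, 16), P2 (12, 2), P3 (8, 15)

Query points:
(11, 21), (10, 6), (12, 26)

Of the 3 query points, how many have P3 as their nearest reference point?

(11, 21) — d² to each: P1:34, P2:362, P3:45 → nearest is P1
(10, 6) — d² to each: P1:116, P2:20, P3:85 → nearest is P2
(12, 26) — d² to each: P1:104, P2:576, P3:137 → nearest is P1
0 of the 3 points have P3 as nearest.

0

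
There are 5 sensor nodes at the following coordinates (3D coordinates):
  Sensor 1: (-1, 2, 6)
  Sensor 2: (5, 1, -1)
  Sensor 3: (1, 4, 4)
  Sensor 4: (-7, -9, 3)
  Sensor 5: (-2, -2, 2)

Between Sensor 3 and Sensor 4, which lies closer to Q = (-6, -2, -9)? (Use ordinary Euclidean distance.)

Sensor 4

Compare squared distances:
d²(Q, Sensor 3) = (-6−1)² + (-2−4)² + (-9−4)² = 49 + 36 + 169 = 254
d²(Q, Sensor 4) = (-6−(-7))² + (-2−(-9))² + (-9−3)² = 1 + 49 + 144 = 194
254 > 194, so Sensor 4 is closer.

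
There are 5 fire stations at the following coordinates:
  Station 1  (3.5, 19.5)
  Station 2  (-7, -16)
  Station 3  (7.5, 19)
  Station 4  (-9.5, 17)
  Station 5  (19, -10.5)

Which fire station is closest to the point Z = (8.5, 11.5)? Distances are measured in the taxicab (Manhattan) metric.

d(Z, Station 1) = |8.5−3.5| + |11.5−19.5| = 5 + 8 = 13
d(Z, Station 2) = |8.5−(-7)| + |11.5−(-16)| = 15.5 + 27.5 = 43
d(Z, Station 3) = |8.5−7.5| + |11.5−19| = 1 + 7.5 = 8.5
d(Z, Station 4) = |8.5−(-9.5)| + |11.5−17| = 18 + 5.5 = 23.5
d(Z, Station 5) = |8.5−19| + |11.5−(-10.5)| = 10.5 + 22 = 32.5
Station 3 is nearest.

Station 3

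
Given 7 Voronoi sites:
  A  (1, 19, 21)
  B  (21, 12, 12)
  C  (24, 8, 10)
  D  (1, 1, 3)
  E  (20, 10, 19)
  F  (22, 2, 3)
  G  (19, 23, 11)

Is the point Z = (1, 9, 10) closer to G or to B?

B

Compare squared distances:
|ZG|² = (1−19)² + (9−23)² + (10−11)² = 324 + 196 + 1 = 521
|ZB|² = (1−21)² + (9−12)² + (10−12)² = 400 + 9 + 4 = 413
521 > 413, so B is closer.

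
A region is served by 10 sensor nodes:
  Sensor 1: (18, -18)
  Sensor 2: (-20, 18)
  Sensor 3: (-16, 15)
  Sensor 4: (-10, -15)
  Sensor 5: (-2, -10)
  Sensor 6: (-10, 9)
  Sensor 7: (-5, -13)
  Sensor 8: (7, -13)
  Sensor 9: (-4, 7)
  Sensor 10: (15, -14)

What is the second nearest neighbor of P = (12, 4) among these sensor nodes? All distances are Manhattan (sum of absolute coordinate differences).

d(P, Sensor 1) = 6 + 22 = 28
d(P, Sensor 2) = 32 + 14 = 46
d(P, Sensor 3) = 28 + 11 = 39
d(P, Sensor 4) = 22 + 19 = 41
d(P, Sensor 5) = 14 + 14 = 28
d(P, Sensor 6) = 22 + 5 = 27
d(P, Sensor 7) = 17 + 17 = 34
d(P, Sensor 8) = 5 + 17 = 22
d(P, Sensor 9) = 16 + 3 = 19
d(P, Sensor 10) = 3 + 18 = 21
Sorted ascending: Sensor 9, Sensor 10, Sensor 8, … — the second-nearest is Sensor 10.

Sensor 10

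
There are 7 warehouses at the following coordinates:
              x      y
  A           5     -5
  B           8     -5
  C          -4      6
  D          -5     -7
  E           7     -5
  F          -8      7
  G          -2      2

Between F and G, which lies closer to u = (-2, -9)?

Compare squared distances:
|uF|² = (-2−(-8))² + (-9−7)² = 36 + 256 = 292
|uG|² = (-2−(-2))² + (-9−2)² = 0 + 121 = 121
292 > 121, so G is closer.

G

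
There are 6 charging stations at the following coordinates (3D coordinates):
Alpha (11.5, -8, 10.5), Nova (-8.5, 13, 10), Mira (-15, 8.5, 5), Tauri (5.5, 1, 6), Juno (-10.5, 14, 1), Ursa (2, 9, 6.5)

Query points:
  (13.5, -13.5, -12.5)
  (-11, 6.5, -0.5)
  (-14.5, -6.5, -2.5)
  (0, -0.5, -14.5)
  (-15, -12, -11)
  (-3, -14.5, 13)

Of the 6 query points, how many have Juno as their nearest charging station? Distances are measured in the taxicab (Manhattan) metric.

1

(13.5, -13.5, -12.5) — d to each: Alpha:30.5, Nova:71, Mira:68, Tauri:41, Juno:65, Ursa:53 → nearest is Alpha
(-11, 6.5, -0.5) — d to each: Alpha:48, Nova:19.5, Mira:11.5, Tauri:28.5, Juno:9.5, Ursa:22.5 → nearest is Juno
(-14.5, -6.5, -2.5) — d to each: Alpha:40.5, Nova:38, Mira:23, Tauri:36, Juno:28, Ursa:41 → nearest is Mira
(0, -0.5, -14.5) — d to each: Alpha:44, Nova:46.5, Mira:43.5, Tauri:27.5, Juno:40.5, Ursa:32.5 → nearest is Tauri
(-15, -12, -11) — d to each: Alpha:52, Nova:52.5, Mira:36.5, Tauri:50.5, Juno:42.5, Ursa:55.5 → nearest is Mira
(-3, -14.5, 13) — d to each: Alpha:23.5, Nova:36, Mira:43, Tauri:31, Juno:48, Ursa:35 → nearest is Alpha
1 of the 6 points has Juno as nearest.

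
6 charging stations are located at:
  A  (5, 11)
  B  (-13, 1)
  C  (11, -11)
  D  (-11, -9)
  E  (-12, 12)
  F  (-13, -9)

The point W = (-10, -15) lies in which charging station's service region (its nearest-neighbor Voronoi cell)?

Since √ is increasing, it suffices to compare squared distances:
|WA|² = (-10−5)² + (-15−11)² = 225 + 676 = 901
|WB|² = (-10−(-13))² + (-15−1)² = 9 + 256 = 265
|WC|² = (-10−11)² + (-15−(-11))² = 441 + 16 = 457
|WD|² = (-10−(-11))² + (-15−(-9))² = 1 + 36 = 37
|WE|² = (-10−(-12))² + (-15−12)² = 4 + 729 = 733
|WF|² = (-10−(-13))² + (-15−(-9))² = 9 + 36 = 45
D is nearest.

D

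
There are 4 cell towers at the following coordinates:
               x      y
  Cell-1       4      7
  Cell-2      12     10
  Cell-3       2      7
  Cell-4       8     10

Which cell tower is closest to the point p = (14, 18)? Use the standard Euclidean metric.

Cell-2

Since √ is increasing, it suffices to compare squared distances:
d²(p, Cell-1) = 100 + 121 = 221
d²(p, Cell-2) = 4 + 64 = 68
d²(p, Cell-3) = 144 + 121 = 265
d²(p, Cell-4) = 36 + 64 = 100
Minimum is at Cell-2.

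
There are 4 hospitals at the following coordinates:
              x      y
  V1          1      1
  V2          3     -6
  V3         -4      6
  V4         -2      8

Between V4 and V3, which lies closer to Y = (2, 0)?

Compare squared distances:
|YV4|² = (2−(-2))² + (0−8)² = 16 + 64 = 80
|YV3|² = (2−(-4))² + (0−6)² = 36 + 36 = 72
80 > 72, so V3 is closer.

V3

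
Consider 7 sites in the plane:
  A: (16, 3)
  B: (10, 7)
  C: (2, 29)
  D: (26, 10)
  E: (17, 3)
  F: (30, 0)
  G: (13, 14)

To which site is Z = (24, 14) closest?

D

Squared Euclidean distances:
|ZA|² = (24−16)² + (14−3)² = 64 + 121 = 185
|ZB|² = (24−10)² + (14−7)² = 196 + 49 = 245
|ZC|² = (24−2)² + (14−29)² = 484 + 225 = 709
|ZD|² = (24−26)² + (14−10)² = 4 + 16 = 20
|ZE|² = (24−17)² + (14−3)² = 49 + 121 = 170
|ZF|² = (24−30)² + (14−0)² = 36 + 196 = 232
|ZG|² = (24−13)² + (14−14)² = 121 + 0 = 121
D is nearest.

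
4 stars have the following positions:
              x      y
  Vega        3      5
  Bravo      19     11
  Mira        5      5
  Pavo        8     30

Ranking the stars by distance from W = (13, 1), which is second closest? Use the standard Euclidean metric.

Compare squared distances (the ordering matches that of the actual distances):
d²(W, Vega) = (13−3)² + (1−5)² = 100 + 16 = 116
d²(W, Bravo) = (13−19)² + (1−11)² = 36 + 100 = 136
d²(W, Mira) = (13−5)² + (1−5)² = 64 + 16 = 80
d²(W, Pavo) = (13−8)² + (1−30)² = 25 + 841 = 866
Sorted ascending: Mira, Vega, Bravo, … — the second-nearest is Vega.

Vega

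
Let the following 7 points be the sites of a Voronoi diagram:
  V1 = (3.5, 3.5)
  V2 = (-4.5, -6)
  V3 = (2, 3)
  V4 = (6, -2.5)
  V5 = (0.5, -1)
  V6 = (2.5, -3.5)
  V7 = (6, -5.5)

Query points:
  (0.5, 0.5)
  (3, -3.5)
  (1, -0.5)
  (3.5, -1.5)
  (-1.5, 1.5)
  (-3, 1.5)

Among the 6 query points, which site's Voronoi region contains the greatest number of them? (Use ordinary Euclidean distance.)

V5

(0.5, 0.5) — d² to each: V1:18, V2:67.25, V3:8.5, V4:39.25, V5:2.25, V6:20, V7:66.25 → nearest is V5
(3, -3.5) — d² to each: V1:49.25, V2:62.5, V3:43.25, V4:10, V5:12.5, V6:0.25, V7:13 → nearest is V6
(1, -0.5) — d² to each: V1:22.25, V2:60.5, V3:13.25, V4:29, V5:0.5, V6:11.25, V7:50 → nearest is V5
(3.5, -1.5) — d² to each: V1:25, V2:84.25, V3:22.5, V4:7.25, V5:9.25, V6:5, V7:22.25 → nearest is V6
(-1.5, 1.5) — d² to each: V1:29, V2:65.25, V3:14.5, V4:72.25, V5:10.25, V6:41, V7:105.25 → nearest is V5
(-3, 1.5) — d² to each: V1:46.25, V2:58.5, V3:27.25, V4:97, V5:18.5, V6:55.25, V7:130 → nearest is V5
Tally — V5:4, V6:2. V5 captures the most (4).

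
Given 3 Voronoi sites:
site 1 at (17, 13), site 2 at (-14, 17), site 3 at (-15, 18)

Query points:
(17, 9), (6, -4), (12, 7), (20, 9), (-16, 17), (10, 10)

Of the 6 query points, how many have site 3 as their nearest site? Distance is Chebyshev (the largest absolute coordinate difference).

(17, 9) — d to each: site 1:4, site 2:31, site 3:32 → nearest is site 1
(6, -4) — d to each: site 1:17, site 2:21, site 3:22 → nearest is site 1
(12, 7) — d to each: site 1:6, site 2:26, site 3:27 → nearest is site 1
(20, 9) — d to each: site 1:4, site 2:34, site 3:35 → nearest is site 1
(-16, 17) — d to each: site 1:33, site 2:2, site 3:1 → nearest is site 3
(10, 10) — d to each: site 1:7, site 2:24, site 3:25 → nearest is site 1
1 of the 6 points has site 3 as nearest.

1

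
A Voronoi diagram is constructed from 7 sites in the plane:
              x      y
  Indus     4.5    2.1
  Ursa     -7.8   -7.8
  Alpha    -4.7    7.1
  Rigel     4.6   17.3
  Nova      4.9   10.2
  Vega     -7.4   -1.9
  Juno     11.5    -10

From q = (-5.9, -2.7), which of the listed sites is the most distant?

Since √ is increasing, it suffices to compare squared distances:
d²(q, Indus) = (-5.9−4.5)² + (-2.7−2.1)² = 108.16 + 23.04 = 131.2
d²(q, Ursa) = (-5.9−(-7.8))² + (-2.7−(-7.8))² = 3.61 + 26.01 = 29.62
d²(q, Alpha) = (-5.9−(-4.7))² + (-2.7−7.1)² = 1.44 + 96.04 = 97.48
d²(q, Rigel) = (-5.9−4.6)² + (-2.7−17.3)² = 110.25 + 400 = 510.25
d²(q, Nova) = (-5.9−4.9)² + (-2.7−10.2)² = 116.64 + 166.41 = 283.05
d²(q, Vega) = (-5.9−(-7.4))² + (-2.7−(-1.9))² = 2.25 + 0.64 = 2.89
d²(q, Juno) = (-5.9−11.5)² + (-2.7−(-10))² = 302.76 + 53.29 = 356.05
The largest is to Rigel.

Rigel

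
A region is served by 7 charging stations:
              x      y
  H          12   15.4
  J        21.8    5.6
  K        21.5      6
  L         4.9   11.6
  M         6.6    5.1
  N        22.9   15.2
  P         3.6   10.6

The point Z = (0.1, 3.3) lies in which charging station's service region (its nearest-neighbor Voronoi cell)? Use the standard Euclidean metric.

M

Squared Euclidean distances:
|ZH|² = 141.61 + 146.41 = 288.02
|ZJ|² = 470.89 + 5.29 = 476.18
|ZK|² = 457.96 + 7.29 = 465.25
|ZL|² = 23.04 + 68.89 = 91.93
|ZM|² = 42.25 + 3.24 = 45.49
|ZN|² = 519.84 + 141.61 = 661.45
|ZP|² = 12.25 + 53.29 = 65.54
Minimum is at M.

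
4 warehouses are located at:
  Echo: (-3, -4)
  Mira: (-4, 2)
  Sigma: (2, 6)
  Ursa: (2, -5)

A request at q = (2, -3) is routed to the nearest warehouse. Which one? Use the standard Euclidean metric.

Ursa

Squared Euclidean distances:
d²(q, Echo) = (2−(-3))² + (-3−(-4))² = 25 + 1 = 26
d²(q, Mira) = (2−(-4))² + (-3−2)² = 36 + 25 = 61
d²(q, Sigma) = (2−2)² + (-3−6)² = 0 + 81 = 81
d²(q, Ursa) = (2−2)² + (-3−(-5))² = 0 + 4 = 4
Ursa is nearest.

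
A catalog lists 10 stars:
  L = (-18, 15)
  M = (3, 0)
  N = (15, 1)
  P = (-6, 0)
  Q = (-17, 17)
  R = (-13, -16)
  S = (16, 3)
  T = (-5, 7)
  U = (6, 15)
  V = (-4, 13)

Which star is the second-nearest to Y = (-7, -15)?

Compare squared distances (the ordering matches that of the actual distances):
|YL|² = 121 + 900 = 1021
|YM|² = 100 + 225 = 325
|YN|² = 484 + 256 = 740
|YP|² = 1 + 225 = 226
|YQ|² = 100 + 1024 = 1124
|YR|² = 36 + 1 = 37
|YS|² = 529 + 324 = 853
|YT|² = 4 + 484 = 488
|YU|² = 169 + 900 = 1069
|YV|² = 9 + 784 = 793
Sorted ascending: R, P, M, … — the second-nearest is P.

P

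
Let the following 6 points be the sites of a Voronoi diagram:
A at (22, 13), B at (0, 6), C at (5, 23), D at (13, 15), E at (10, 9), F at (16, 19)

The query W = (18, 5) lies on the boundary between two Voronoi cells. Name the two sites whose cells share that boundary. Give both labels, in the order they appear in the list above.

A and E

Squared distances from W to each site:
|WA|² = (18−22)² + (5−13)² = 16 + 64 = 80
|WB|² = (18−0)² + (5−6)² = 324 + 1 = 325
|WC|² = (18−5)² + (5−23)² = 169 + 324 = 493
|WD|² = (18−13)² + (5−15)² = 25 + 100 = 125
|WE|² = (18−10)² + (5−9)² = 64 + 16 = 80
|WF|² = (18−16)² + (5−19)² = 4 + 196 = 200
W is equidistant from A and E (both at squared distance 80), and every other site is strictly farther — so W lies on the A–E Voronoi edge.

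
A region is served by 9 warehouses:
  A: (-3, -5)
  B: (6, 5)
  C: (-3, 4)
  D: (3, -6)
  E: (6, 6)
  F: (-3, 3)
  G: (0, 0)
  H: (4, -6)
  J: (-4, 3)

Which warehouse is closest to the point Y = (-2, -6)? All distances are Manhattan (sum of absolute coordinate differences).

A

d(Y,A) = 1 + 1 = 2
d(Y,B) = 8 + 11 = 19
d(Y,C) = 1 + 10 = 11
d(Y,D) = 5 + 0 = 5
d(Y,E) = 8 + 12 = 20
d(Y,F) = 1 + 9 = 10
d(Y,G) = 2 + 6 = 8
d(Y,H) = 6 + 0 = 6
d(Y,J) = 2 + 9 = 11
A is nearest.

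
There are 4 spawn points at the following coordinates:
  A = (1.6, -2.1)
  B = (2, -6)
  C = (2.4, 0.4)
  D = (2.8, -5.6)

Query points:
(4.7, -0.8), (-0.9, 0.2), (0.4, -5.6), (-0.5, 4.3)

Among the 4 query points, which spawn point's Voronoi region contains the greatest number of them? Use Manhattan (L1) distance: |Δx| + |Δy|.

C

(4.7, -0.8) — d to each: A:4.4, B:7.9, C:3.5, D:6.7 → nearest is C
(-0.9, 0.2) — d to each: A:4.8, B:9.1, C:3.5, D:9.5 → nearest is C
(0.4, -5.6) — d to each: A:4.7, B:2, C:8, D:2.4 → nearest is B
(-0.5, 4.3) — d to each: A:8.5, B:12.8, C:6.8, D:13.2 → nearest is C
Tally — B:1, C:3. C captures the most (3).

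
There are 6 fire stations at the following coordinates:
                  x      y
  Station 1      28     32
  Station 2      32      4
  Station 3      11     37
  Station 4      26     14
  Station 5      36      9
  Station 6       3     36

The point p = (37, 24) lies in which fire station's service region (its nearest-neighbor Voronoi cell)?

Station 1

Since √ is increasing, it suffices to compare squared distances:
d²(p, Station 1) = 81 + 64 = 145
d²(p, Station 2) = 25 + 400 = 425
d²(p, Station 3) = 676 + 169 = 845
d²(p, Station 4) = 121 + 100 = 221
d²(p, Station 5) = 1 + 225 = 226
d²(p, Station 6) = 1156 + 144 = 1300
Minimum is at Station 1.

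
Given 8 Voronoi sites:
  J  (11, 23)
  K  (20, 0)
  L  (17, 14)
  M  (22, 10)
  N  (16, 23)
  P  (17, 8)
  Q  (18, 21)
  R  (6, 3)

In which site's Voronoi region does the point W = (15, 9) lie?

P

Compare squared distances (the ordering matches that of the actual distances):
|WJ|² = (15−11)² + (9−23)² = 16 + 196 = 212
|WK|² = (15−20)² + (9−0)² = 25 + 81 = 106
|WL|² = (15−17)² + (9−14)² = 4 + 25 = 29
|WM|² = (15−22)² + (9−10)² = 49 + 1 = 50
|WN|² = (15−16)² + (9−23)² = 1 + 196 = 197
|WP|² = (15−17)² + (9−8)² = 4 + 1 = 5
|WQ|² = (15−18)² + (9−21)² = 9 + 144 = 153
|WR|² = (15−6)² + (9−3)² = 81 + 36 = 117
P is nearest.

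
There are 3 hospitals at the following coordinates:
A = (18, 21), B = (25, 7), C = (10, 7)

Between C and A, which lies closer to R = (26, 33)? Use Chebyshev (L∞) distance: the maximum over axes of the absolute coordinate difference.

d(R,C) = max(16, 26) = 26
d(R,A) = max(8, 12) = 12
26 > 12, so A is closer.

A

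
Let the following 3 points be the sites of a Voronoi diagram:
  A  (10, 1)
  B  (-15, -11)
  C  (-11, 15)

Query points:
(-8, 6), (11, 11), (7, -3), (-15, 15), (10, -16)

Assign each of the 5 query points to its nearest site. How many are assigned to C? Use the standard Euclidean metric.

(-8, 6) — d² to each: A:349, B:338, C:90 → nearest is C
(11, 11) — d² to each: A:101, B:1160, C:500 → nearest is A
(7, -3) — d² to each: A:25, B:548, C:648 → nearest is A
(-15, 15) — d² to each: A:821, B:676, C:16 → nearest is C
(10, -16) — d² to each: A:289, B:650, C:1402 → nearest is A
2 of the 5 points have C as nearest.

2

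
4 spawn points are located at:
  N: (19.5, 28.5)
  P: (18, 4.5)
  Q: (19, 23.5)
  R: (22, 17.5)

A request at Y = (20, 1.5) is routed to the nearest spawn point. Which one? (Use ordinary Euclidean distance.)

P

Since √ is increasing, it suffices to compare squared distances:
|YN|² = (20−19.5)² + (1.5−28.5)² = 0.25 + 729 = 729.25
|YP|² = (20−18)² + (1.5−4.5)² = 4 + 9 = 13
|YQ|² = (20−19)² + (1.5−23.5)² = 1 + 484 = 485
|YR|² = (20−22)² + (1.5−17.5)² = 4 + 256 = 260
Minimum is at P.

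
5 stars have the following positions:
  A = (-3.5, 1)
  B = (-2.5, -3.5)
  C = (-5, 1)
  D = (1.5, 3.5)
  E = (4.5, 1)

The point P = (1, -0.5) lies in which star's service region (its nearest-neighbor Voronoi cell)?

Since √ is increasing, it suffices to compare squared distances:
|PA|² = (1−(-3.5))² + (-0.5−1)² = 20.25 + 2.25 = 22.5
|PB|² = (1−(-2.5))² + (-0.5−(-3.5))² = 12.25 + 9 = 21.25
|PC|² = (1−(-5))² + (-0.5−1)² = 36 + 2.25 = 38.25
|PD|² = (1−1.5)² + (-0.5−3.5)² = 0.25 + 16 = 16.25
|PE|² = (1−4.5)² + (-0.5−1)² = 12.25 + 2.25 = 14.5
The smallest is to E, so P lies in the Voronoi region of E.

E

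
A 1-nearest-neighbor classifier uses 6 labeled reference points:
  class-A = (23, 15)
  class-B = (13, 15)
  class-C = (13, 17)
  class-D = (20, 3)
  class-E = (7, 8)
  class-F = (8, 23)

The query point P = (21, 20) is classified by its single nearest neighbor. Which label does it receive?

Squared Euclidean distances:
d²(P, class-A) = (21−23)² + (20−15)² = 4 + 25 = 29
d²(P, class-B) = (21−13)² + (20−15)² = 64 + 25 = 89
d²(P, class-C) = (21−13)² + (20−17)² = 64 + 9 = 73
d²(P, class-D) = (21−20)² + (20−3)² = 1 + 289 = 290
d²(P, class-E) = (21−7)² + (20−8)² = 196 + 144 = 340
d²(P, class-F) = (21−8)² + (20−23)² = 169 + 9 = 178
Minimum is at class-A.

class-A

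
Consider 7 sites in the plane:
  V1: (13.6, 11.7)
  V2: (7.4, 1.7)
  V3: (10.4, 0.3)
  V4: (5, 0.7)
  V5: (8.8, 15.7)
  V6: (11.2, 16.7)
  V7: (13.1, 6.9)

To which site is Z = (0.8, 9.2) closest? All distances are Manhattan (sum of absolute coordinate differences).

V4

d(Z,V1) = |0.8−13.6| + |9.2−11.7| = 12.8 + 2.5 = 15.3
d(Z,V2) = |0.8−7.4| + |9.2−1.7| = 6.6 + 7.5 = 14.1
d(Z,V3) = |0.8−10.4| + |9.2−0.3| = 9.6 + 8.9 = 18.5
d(Z,V4) = |0.8−5| + |9.2−0.7| = 4.2 + 8.5 = 12.7
d(Z,V5) = |0.8−8.8| + |9.2−15.7| = 8 + 6.5 = 14.5
d(Z,V6) = |0.8−11.2| + |9.2−16.7| = 10.4 + 7.5 = 17.9
d(Z,V7) = |0.8−13.1| + |9.2−6.9| = 12.3 + 2.3 = 14.6
V4 is nearest.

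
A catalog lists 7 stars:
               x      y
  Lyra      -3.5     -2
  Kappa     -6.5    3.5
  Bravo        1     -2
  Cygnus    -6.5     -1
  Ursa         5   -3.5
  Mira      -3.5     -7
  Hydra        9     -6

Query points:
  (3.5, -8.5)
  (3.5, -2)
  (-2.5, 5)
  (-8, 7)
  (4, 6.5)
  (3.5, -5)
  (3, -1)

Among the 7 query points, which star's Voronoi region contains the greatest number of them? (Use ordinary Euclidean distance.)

(3.5, -8.5) — d² to each: Lyra:91.25, Kappa:244, Bravo:48.5, Cygnus:156.25, Ursa:27.25, Mira:51.25, Hydra:36.5 → nearest is Ursa
(3.5, -2) — d² to each: Lyra:49, Kappa:130.25, Bravo:6.25, Cygnus:101, Ursa:4.5, Mira:74, Hydra:46.25 → nearest is Ursa
(-2.5, 5) — d² to each: Lyra:50, Kappa:18.25, Bravo:61.25, Cygnus:52, Ursa:128.5, Mira:145, Hydra:253.25 → nearest is Kappa
(-8, 7) — d² to each: Lyra:101.25, Kappa:14.5, Bravo:162, Cygnus:66.25, Ursa:279.25, Mira:216.25, Hydra:458 → nearest is Kappa
(4, 6.5) — d² to each: Lyra:128.5, Kappa:119.25, Bravo:81.25, Cygnus:166.5, Ursa:101, Mira:238.5, Hydra:181.25 → nearest is Bravo
(3.5, -5) — d² to each: Lyra:58, Kappa:172.25, Bravo:15.25, Cygnus:116, Ursa:4.5, Mira:53, Hydra:31.25 → nearest is Ursa
(3, -1) — d² to each: Lyra:43.25, Kappa:110.5, Bravo:5, Cygnus:90.25, Ursa:10.25, Mira:78.25, Hydra:61 → nearest is Bravo
Tally — Kappa:2, Bravo:2, Ursa:3. Ursa captures the most (3).

Ursa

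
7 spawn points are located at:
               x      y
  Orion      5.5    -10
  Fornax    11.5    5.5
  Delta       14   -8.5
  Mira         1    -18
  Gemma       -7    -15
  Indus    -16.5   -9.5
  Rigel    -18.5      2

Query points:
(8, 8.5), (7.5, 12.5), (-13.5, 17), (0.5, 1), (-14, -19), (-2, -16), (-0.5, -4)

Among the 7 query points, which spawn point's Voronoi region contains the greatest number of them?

(8, 8.5) — d² to each: Orion:348.5, Fornax:21.25, Delta:325, Mira:751.25, Gemma:777.25, Indus:924.25, Rigel:744.5 → nearest is Fornax
(7.5, 12.5) — d² to each: Orion:510.25, Fornax:65, Delta:483.25, Mira:972.5, Gemma:966.5, Indus:1060, Rigel:786.25 → nearest is Fornax
(-13.5, 17) — d² to each: Orion:1090, Fornax:757.25, Delta:1406.5, Mira:1435.25, Gemma:1066.25, Indus:711.25, Rigel:250 → nearest is Rigel
(0.5, 1) — d² to each: Orion:146, Fornax:141.25, Delta:272.5, Mira:361.25, Gemma:312.25, Indus:399.25, Rigel:362 → nearest is Fornax
(-14, -19) — d² to each: Orion:461.25, Fornax:1250.5, Delta:894.25, Mira:226, Gemma:65, Indus:96.5, Rigel:461.25 → nearest is Gemma
(-2, -16) — d² to each: Orion:92.25, Fornax:644.5, Delta:312.25, Mira:13, Gemma:26, Indus:252.5, Rigel:596.25 → nearest is Mira
(-0.5, -4) — d² to each: Orion:72, Fornax:234.25, Delta:230.5, Mira:198.25, Gemma:163.25, Indus:286.25, Rigel:360 → nearest is Orion
Tally — Orion:1, Fornax:3, Mira:1, Gemma:1, Rigel:1. Fornax captures the most (3).

Fornax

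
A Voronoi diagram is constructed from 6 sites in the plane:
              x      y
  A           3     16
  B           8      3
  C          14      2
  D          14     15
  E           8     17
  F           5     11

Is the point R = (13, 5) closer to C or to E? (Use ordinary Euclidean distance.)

C

Compare squared distances:
|RC|² = (13−14)² + (5−2)² = 1 + 9 = 10
|RE|² = (13−8)² + (5−17)² = 25 + 144 = 169
10 < 169, so C is closer.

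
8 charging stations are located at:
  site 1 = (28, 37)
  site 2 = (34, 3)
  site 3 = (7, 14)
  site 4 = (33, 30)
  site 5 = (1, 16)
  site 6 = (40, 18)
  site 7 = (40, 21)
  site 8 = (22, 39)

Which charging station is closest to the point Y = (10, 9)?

site 3

Compare squared distances (the ordering matches that of the actual distances):
d²(Y, site 1) = 324 + 784 = 1108
d²(Y, site 2) = 576 + 36 = 612
d²(Y, site 3) = 9 + 25 = 34
d²(Y, site 4) = 529 + 441 = 970
d²(Y, site 5) = 81 + 49 = 130
d²(Y, site 6) = 900 + 81 = 981
d²(Y, site 7) = 900 + 144 = 1044
d²(Y, site 8) = 144 + 900 = 1044
site 3 is nearest.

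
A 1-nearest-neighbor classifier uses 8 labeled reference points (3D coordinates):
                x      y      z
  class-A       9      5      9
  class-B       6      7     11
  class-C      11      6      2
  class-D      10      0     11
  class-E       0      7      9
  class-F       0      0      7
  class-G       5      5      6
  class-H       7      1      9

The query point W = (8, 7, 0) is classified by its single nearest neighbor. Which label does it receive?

Since √ is increasing, it suffices to compare squared distances:
d²(W, class-A) = 1 + 4 + 81 = 86
d²(W, class-B) = 4 + 0 + 121 = 125
d²(W, class-C) = 9 + 1 + 4 = 14
d²(W, class-D) = 4 + 49 + 121 = 174
d²(W, class-E) = 64 + 0 + 81 = 145
d²(W, class-F) = 64 + 49 + 49 = 162
d²(W, class-G) = 9 + 4 + 36 = 49
d²(W, class-H) = 1 + 36 + 81 = 118
The smallest is to class-C, so W lies in the Voronoi region of class-C.

class-C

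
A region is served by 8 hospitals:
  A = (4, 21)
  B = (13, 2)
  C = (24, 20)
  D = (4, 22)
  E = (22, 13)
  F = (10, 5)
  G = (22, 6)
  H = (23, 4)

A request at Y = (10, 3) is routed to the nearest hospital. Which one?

Squared Euclidean distances:
|YA|² = (10−4)² + (3−21)² = 36 + 324 = 360
|YB|² = (10−13)² + (3−2)² = 9 + 1 = 10
|YC|² = (10−24)² + (3−20)² = 196 + 289 = 485
|YD|² = (10−4)² + (3−22)² = 36 + 361 = 397
|YE|² = (10−22)² + (3−13)² = 144 + 100 = 244
|YF|² = (10−10)² + (3−5)² = 0 + 4 = 4
|YG|² = (10−22)² + (3−6)² = 144 + 9 = 153
|YH|² = (10−23)² + (3−4)² = 169 + 1 = 170
The smallest is to F, so Y lies in the Voronoi region of F.

F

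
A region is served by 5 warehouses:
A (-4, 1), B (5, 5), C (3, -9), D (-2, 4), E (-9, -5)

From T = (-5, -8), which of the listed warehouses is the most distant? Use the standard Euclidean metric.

Squared Euclidean distances:
|TA|² = (-5−(-4))² + (-8−1)² = 1 + 81 = 82
|TB|² = (-5−5)² + (-8−5)² = 100 + 169 = 269
|TC|² = (-5−3)² + (-8−(-9))² = 64 + 1 = 65
|TD|² = (-5−(-2))² + (-8−4)² = 9 + 144 = 153
|TE|² = (-5−(-9))² + (-8−(-5))² = 16 + 9 = 25
The largest is to B.

B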